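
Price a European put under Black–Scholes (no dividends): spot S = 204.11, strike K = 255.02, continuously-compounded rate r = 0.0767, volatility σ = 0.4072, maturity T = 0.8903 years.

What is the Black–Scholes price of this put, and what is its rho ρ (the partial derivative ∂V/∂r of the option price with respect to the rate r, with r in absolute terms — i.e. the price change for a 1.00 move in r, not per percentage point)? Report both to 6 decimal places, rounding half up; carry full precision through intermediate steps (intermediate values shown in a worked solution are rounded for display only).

σ√T = 0.4072·√0.8903 = 0.384216
d₁ = (ln(S/K) + (r+σ²/2)T) / (σ√T) = (ln(204.11/255.02) + (0.0767+0.4072²/2)·0.8903) / 0.384216 = (-0.222683 + 0.142097) / 0.384216 = -0.209741
d₂ = d₁ − σ√T = -0.209741 − 0.384216 = -0.593957
e^{−rT} = e^{−0.0767·0.8903} = 0.933993
N(−d₁) = 0.583065,  N(−d₂) = 0.723730
Put price V = K·e^{−rT}·N(−d₂) − S·N(−d₁) = 172.382951 − 119.009377 = 53.373574
ρ = −K·T·e^{−rT}·N(−d₂) = -153.472542

price = 53.373574
ρ = -153.472542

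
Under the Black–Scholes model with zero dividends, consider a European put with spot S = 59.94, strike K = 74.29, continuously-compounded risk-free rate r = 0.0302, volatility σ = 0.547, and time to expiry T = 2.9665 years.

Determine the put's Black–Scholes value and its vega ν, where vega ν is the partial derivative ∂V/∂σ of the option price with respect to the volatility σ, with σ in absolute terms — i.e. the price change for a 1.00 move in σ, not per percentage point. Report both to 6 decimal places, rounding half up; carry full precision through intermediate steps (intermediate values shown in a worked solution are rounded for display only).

σ√T = 0.547·√2.9665 = 0.942127
d₁ = (ln(S/K) + (r+σ²/2)T) / (σ√T) = (ln(59.94/74.29) + (0.0302+0.547²/2)·2.9665) / 0.942127 = (-0.214632 + 0.533390) / 0.942127 = 0.338338
d₂ = d₁ − σ√T = 0.338338 − 0.942127 = -0.603789
e^{−rT} = e^{−0.0302·2.9665} = 0.914308
N(−d₁) = 0.367554,  N(−d₂) = 0.727008
Put price V = K·e^{−rT}·N(−d₂) − S·N(−d₁) = 49.381220 − 22.031193 = 27.350027
φ(d₁) = (1/√(2π))·e^{−d₁²/2} = 0.376749
ν = S·φ(d₁)·√T = 38.894798

price = 27.350027
ν = 38.894798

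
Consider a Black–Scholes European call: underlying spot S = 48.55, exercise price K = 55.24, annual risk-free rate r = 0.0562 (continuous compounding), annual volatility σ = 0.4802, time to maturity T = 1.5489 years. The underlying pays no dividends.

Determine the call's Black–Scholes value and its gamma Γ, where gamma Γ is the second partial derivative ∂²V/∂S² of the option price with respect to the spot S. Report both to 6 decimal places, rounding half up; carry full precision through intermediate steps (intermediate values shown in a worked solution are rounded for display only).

price = 10.635790
Γ = 0.013395

σ√T = 0.4802·√1.5489 = 0.597632
d₁ = (ln(S/K) + (r+σ²/2)T) / (σ√T) = (ln(48.55/55.24) + (0.0562+0.4802²/2)·1.5489) / 0.597632 = (-0.129093 + 0.265630) / 0.597632 = 0.228463
d₂ = d₁ − σ√T = 0.228463 − 0.597632 = -0.369169
e^{−rT} = e^{−0.0562·1.5489} = 0.916633
N(d₁) = 0.590357,  N(d₂) = 0.356001
Call price V = S·N(d₁) − K·e^{−rT}·N(d₂) = 28.661833 − 18.026042 = 10.635790
φ(d₁) = (1/√(2π))·e^{−d₁²/2} = 0.388665
Γ = φ(d₁) / (S·σ·√T) = 0.013395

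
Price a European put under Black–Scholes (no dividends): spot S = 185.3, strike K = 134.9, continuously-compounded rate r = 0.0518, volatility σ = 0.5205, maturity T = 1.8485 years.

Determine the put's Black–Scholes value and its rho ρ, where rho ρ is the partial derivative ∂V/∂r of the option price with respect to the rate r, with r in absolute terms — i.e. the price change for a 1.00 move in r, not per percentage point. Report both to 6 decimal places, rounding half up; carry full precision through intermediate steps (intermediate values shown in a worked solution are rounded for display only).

price = 17.861142
ρ = -92.682919

σ√T = 0.5205·√1.8485 = 0.707669
d₁ = (ln(S/K) + (r+σ²/2)T) / (σ√T) = (ln(185.3/134.9) + (0.0518+0.5205²/2)·1.8485) / 0.707669 = (0.317442 + 0.346150) / 0.707669 = 0.937716
d₂ = d₁ − σ√T = 0.937716 − 0.707669 = 0.230046
e^{−rT} = e^{−0.0518·1.8485} = 0.908689
N(−d₁) = 0.174195,  N(−d₂) = 0.409028
Put price V = K·e^{−rT}·N(−d₂) − S·N(−d₁) = 50.139529 − 32.278387 = 17.861142
ρ = −K·T·e^{−rT}·N(−d₂) = -92.682919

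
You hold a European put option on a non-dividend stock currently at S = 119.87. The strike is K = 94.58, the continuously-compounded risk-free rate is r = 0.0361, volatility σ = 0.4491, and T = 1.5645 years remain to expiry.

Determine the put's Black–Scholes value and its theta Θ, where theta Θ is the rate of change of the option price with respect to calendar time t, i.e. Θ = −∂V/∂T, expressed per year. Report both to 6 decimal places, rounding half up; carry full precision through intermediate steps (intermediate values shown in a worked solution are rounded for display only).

σ√T = 0.4491·√1.5645 = 0.561734
d₁ = (ln(S/K) + (r+σ²/2)T) / (σ√T) = (ln(119.87/94.58) + (0.0361+0.4491²/2)·1.5645) / 0.561734 = (0.236962 + 0.214251) / 0.561734 = 0.803250
d₂ = d₁ − σ√T = 0.803250 − 0.561734 = 0.241516
e^{−rT} = e^{−0.0361·1.5645} = 0.945087
N(−d₁) = 0.210915,  N(−d₂) = 0.404578
Put price V = K·e^{−rT}·N(−d₂) − S·N(−d₁) = 36.163713 − 25.282402 = 10.881311
φ(d₁) = (1/√(2π))·e^{−d₁²/2} = 0.288938
Θ = −S·φ(d₁)·σ/(2√T) + r·K·e^{−rT}·N(−d₂) = −6.217850 + 1.305510 = -4.912340

price = 10.881311
Θ = -4.912340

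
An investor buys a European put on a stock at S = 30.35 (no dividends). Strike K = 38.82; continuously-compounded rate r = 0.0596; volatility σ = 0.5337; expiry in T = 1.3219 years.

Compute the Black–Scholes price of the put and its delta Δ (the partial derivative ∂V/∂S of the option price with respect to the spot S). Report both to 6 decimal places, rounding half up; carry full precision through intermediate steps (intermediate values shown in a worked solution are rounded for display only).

σ√T = 0.5337·√1.3219 = 0.613616
d₁ = (ln(S/K) + (r+σ²/2)T) / (σ√T) = (ln(30.35/38.82) + (0.0596+0.5337²/2)·1.3219) / 0.613616 = (-0.246139 + 0.267047) / 0.613616 = 0.034074
d₂ = d₁ − σ√T = 0.034074 − 0.613616 = -0.579542
e^{−rT} = e^{−0.0596·1.3219} = 0.924238
N(−d₁) = 0.486409,  N(−d₂) = 0.718888
Put price V = K·e^{−rT}·N(−d₂) − S·N(−d₁) = 25.792941 − 14.762516 = 11.030426
Δ = −N(−d₁) = -0.486409

price = 11.030426
Δ = -0.486409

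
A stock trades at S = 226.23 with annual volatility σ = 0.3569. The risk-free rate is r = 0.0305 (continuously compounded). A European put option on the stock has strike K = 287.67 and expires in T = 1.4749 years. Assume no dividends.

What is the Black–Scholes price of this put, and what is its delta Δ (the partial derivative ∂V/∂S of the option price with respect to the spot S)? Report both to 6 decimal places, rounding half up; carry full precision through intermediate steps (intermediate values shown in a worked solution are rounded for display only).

price = 71.601414
Δ = -0.592434

σ√T = 0.3569·√1.4749 = 0.433439
d₁ = (ln(S/K) + (r+σ²/2)T) / (σ√T) = (ln(226.23/287.67) + (0.0305+0.3569²/2)·1.4749) / 0.433439 = (-0.240262 + 0.138919) / 0.433439 = -0.233811
d₂ = d₁ − σ√T = -0.233811 − 0.433439 = -0.667250
e^{−rT} = e^{−0.0305·1.4749} = 0.956012
N(−d₁) = 0.592434,  N(−d₂) = 0.747694
Put price V = K·e^{−rT}·N(−d₂) − S·N(−d₁) = 205.627785 − 134.026370 = 71.601414
Δ = −N(−d₁) = -0.592434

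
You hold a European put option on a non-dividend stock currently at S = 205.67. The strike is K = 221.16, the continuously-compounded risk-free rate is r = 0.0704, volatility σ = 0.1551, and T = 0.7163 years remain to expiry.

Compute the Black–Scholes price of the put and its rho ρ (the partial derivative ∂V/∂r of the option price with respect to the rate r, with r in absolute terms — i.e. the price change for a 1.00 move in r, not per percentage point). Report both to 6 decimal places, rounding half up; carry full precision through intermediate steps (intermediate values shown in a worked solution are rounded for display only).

price = 13.345445
ρ = -89.285085

σ√T = 0.1551·√0.7163 = 0.131268
d₁ = (ln(S/K) + (r+σ²/2)T) / (σ√T) = (ln(205.67/221.16) + (0.0704+0.1551²/2)·0.7163) / 0.131268 = (-0.072613 + 0.059043) / 0.131268 = -0.103378
d₂ = d₁ − σ√T = -0.103378 − 0.131268 = -0.234647
e^{−rT} = e^{−0.0704·0.7163} = 0.950823
N(−d₁) = 0.541169,  N(−d₂) = 0.592758
Put price V = K·e^{−rT}·N(−d₂) − S·N(−d₁) = 124.647613 − 111.302167 = 13.345445
ρ = −K·T·e^{−rT}·N(−d₂) = -89.285085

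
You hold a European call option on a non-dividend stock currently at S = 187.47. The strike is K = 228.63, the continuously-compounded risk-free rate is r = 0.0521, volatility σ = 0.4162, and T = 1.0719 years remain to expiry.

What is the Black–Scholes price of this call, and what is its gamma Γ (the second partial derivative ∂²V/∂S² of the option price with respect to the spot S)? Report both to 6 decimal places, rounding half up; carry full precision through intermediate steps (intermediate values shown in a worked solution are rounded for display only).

price = 21.896766
Γ = 0.004906

σ√T = 0.4162·√1.0719 = 0.430903
d₁ = (ln(S/K) + (r+σ²/2)T) / (σ√T) = (ln(187.47/228.63) + (0.0521+0.4162²/2)·1.0719) / 0.430903 = (-0.198486 + 0.148685) / 0.430903 = -0.115575
d₂ = d₁ − σ√T = -0.115575 − 0.430903 = -0.546478
e^{−rT} = e^{−0.0521·1.0719} = 0.945685
N(d₁) = 0.453995,  N(d₂) = 0.292369
Call price V = S·N(d₁) − K·e^{−rT}·N(d₂) = 85.110383 − 63.213617 = 21.896766
φ(d₁) = (1/√(2π))·e^{−d₁²/2} = 0.396287
Γ = φ(d₁) / (S·σ·√T) = 0.004906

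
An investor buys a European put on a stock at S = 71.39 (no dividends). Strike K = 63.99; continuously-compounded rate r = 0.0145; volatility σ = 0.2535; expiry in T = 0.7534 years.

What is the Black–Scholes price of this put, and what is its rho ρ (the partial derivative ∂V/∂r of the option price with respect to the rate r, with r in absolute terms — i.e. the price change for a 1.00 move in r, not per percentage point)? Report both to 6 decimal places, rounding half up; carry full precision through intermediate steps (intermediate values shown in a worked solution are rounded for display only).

σ√T = 0.2535·√0.7534 = 0.220034
d₁ = (ln(S/K) + (r+σ²/2)T) / (σ√T) = (ln(71.39/63.99) + (0.0145+0.2535²/2)·0.7534) / 0.220034 = (0.109431 + 0.035132) / 0.220034 = 0.657001
d₂ = d₁ − σ√T = 0.657001 − 0.220034 = 0.436966
e^{−rT} = e^{−0.0145·0.7534} = 0.989135
N(−d₁) = 0.255590,  N(−d₂) = 0.331068
Put price V = K·e^{−rT}·N(−d₂) − S·N(−d₁) = 20.954859 − 18.246581 = 2.708278
ρ = −K·T·e^{−rT}·N(−d₂) = -15.787391

price = 2.708278
ρ = -15.787391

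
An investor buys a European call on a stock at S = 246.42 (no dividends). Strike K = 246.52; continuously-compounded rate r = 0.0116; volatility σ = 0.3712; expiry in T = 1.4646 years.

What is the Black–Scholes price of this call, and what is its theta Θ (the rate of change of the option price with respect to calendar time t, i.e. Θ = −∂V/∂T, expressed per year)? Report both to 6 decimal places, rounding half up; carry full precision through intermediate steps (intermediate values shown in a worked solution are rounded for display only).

σ√T = 0.3712·√1.4646 = 0.449229
d₁ = (ln(S/K) + (r+σ²/2)T) / (σ√T) = (ln(246.42/246.52) + (0.0116+0.3712²/2)·1.4646) / 0.449229 = (-0.000406 + 0.117893) / 0.449229 = 0.261530
d₂ = d₁ − σ√T = 0.261530 − 0.449229 = -0.187699
e^{−rT} = e^{−0.0116·1.4646} = 0.983154
N(d₁) = 0.603158,  N(d₂) = 0.425556
Call price V = S·N(d₁) − K·e^{−rT}·N(d₂) = 148.630229 − 103.140916 = 45.489314
φ(d₁) = (1/√(2π))·e^{−d₁²/2} = 0.385530
Θ = −S·φ(d₁)·σ/(2√T) − r·K·e^{−rT}·N(d₂) = −14.569748 − 1.196435 = -15.766183

price = 45.489314
Θ = -15.766183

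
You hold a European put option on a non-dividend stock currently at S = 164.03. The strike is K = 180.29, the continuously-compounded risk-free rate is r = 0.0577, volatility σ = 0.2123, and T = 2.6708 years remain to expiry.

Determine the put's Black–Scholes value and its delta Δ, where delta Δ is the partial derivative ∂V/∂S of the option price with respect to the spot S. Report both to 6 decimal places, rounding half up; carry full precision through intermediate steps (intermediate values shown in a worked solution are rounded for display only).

price = 17.512381
Δ = -0.364964

σ√T = 0.2123·√2.6708 = 0.346953
d₁ = (ln(S/K) + (r+σ²/2)T) / (σ√T) = (ln(164.03/180.29) + (0.0577+0.2123²/2)·2.6708) / 0.346953 = (-0.094517 + 0.214293) / 0.346953 = 0.345223
d₂ = d₁ − σ√T = 0.345223 − 0.346953 = -0.001730
e^{−rT} = e^{−0.0577·2.6708} = 0.857182
N(−d₁) = 0.364964,  N(−d₂) = 0.500690
Put price V = K·e^{−rT}·N(−d₂) − S·N(−d₁) = 77.377345 − 59.864964 = 17.512381
Δ = −N(−d₁) = -0.364964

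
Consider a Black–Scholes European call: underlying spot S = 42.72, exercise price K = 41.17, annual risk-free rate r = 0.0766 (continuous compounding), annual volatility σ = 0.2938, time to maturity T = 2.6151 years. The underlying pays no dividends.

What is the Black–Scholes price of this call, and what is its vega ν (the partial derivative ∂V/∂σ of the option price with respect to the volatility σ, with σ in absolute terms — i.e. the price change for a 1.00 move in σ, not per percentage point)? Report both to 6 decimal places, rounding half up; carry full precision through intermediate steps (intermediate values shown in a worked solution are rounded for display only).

price = 12.541475
ν = 21.006312

σ√T = 0.2938·√2.6151 = 0.475112
d₁ = (ln(S/K) + (r+σ²/2)T) / (σ√T) = (ln(42.72/41.17) + (0.0766+0.2938²/2)·2.6151) / 0.475112 = (0.036957 + 0.313182) / 0.475112 = 0.736963
d₂ = d₁ − σ√T = 0.736963 − 0.475112 = 0.261851
e^{−rT} = e^{−0.0766·2.6151} = 0.818472
N(d₁) = 0.769427,  N(d₂) = 0.603282
Call price V = S·N(d₁) − K·e^{−rT}·N(d₂) = 32.869940 − 20.328465 = 12.541475
φ(d₁) = (1/√(2π))·e^{−d₁²/2} = 0.304071
ν = S·φ(d₁)·√T = 21.006312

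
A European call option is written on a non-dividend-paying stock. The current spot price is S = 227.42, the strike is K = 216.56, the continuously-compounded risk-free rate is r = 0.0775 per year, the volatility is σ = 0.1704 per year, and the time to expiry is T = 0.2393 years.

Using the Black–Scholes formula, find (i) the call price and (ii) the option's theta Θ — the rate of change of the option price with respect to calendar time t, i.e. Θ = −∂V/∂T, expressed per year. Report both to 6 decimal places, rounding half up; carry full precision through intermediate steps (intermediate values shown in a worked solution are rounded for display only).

σ√T = 0.1704·√0.2393 = 0.083357
d₁ = (ln(S/K) + (r+σ²/2)T) / (σ√T) = (ln(227.42/216.56) + (0.0775+0.1704²/2)·0.2393) / 0.083357 = (0.048931 + 0.022020) / 0.083357 = 0.851170
d₂ = d₁ − σ√T = 0.851170 − 0.083357 = 0.767813
e^{−rT} = e^{−0.0775·0.2393} = 0.981625
N(d₁) = 0.802663,  N(d₂) = 0.778701
Call price V = S·N(d₁) − K·e^{−rT}·N(d₂) = 182.541527 − 165.536835 = 17.004692
φ(d₁) = (1/√(2π))·e^{−d₁²/2} = 0.277708
Θ = −S·φ(d₁)·σ/(2√T) − r·K·e^{−rT}·N(d₂) = −10.999826 − 12.829105 = -23.828930

price = 17.004692
Θ = -23.828930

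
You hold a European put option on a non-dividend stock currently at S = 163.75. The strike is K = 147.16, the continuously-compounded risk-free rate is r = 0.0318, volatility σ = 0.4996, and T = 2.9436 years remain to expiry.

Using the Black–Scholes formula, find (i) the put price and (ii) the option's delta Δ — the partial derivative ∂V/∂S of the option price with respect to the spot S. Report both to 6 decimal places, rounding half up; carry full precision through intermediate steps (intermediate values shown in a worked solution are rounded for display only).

price = 35.782654
Δ = -0.253855

σ√T = 0.4996·√2.9436 = 0.857160
d₁ = (ln(S/K) + (r+σ²/2)T) / (σ√T) = (ln(163.75/147.16) + (0.0318+0.4996²/2)·2.9436) / 0.857160 = (0.106820 + 0.460968) / 0.857160 = 0.662407
d₂ = d₁ − σ√T = 0.662407 − 0.857160 = -0.194753
e^{−rT} = e^{−0.0318·2.9436} = 0.910641
N(−d₁) = 0.253855,  N(−d₂) = 0.577207
Put price V = K·e^{−rT}·N(−d₂) − S·N(−d₁) = 77.351460 − 41.568806 = 35.782654
Δ = −N(−d₁) = -0.253855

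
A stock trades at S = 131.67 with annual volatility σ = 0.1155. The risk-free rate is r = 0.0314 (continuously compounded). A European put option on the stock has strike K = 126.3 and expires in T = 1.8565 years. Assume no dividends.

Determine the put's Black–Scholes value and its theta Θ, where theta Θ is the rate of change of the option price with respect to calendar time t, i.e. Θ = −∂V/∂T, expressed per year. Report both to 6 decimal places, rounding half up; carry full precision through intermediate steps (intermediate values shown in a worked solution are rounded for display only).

price = 3.134194
Θ = -0.644616

σ√T = 0.1155·√1.8565 = 0.157373
d₁ = (ln(S/K) + (r+σ²/2)T) / (σ√T) = (ln(131.67/126.3) + (0.0314+0.1155²/2)·1.8565) / 0.157373 = (0.041639 + 0.070677) / 0.157373 = 0.713694
d₂ = d₁ − σ√T = 0.713694 − 0.157373 = 0.556321
e^{−rT} = e^{−0.0314·1.8565} = 0.943372
N(−d₁) = 0.237708,  N(−d₂) = 0.288996
Put price V = K·e^{−rT}·N(−d₂) − S·N(−d₁) = 34.433238 − 31.299045 = 3.134194
φ(d₁) = (1/√(2π))·e^{−d₁²/2} = 0.309246
Θ = −S·φ(d₁)·σ/(2√T) + r·K·e^{−rT}·N(−d₂) = −1.725820 + 1.081204 = -0.644616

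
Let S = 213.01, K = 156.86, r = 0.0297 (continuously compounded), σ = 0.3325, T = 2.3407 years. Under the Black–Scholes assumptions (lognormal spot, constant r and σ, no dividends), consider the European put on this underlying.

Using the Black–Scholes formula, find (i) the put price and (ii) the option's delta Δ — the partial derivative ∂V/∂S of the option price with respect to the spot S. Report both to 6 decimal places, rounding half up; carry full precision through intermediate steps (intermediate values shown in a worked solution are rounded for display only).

σ√T = 0.3325·√2.3407 = 0.508703
d₁ = (ln(S/K) + (r+σ²/2)T) / (σ√T) = (ln(213.01/156.86) + (0.0297+0.3325²/2)·2.3407) / 0.508703 = (0.305985 + 0.198908) / 0.508703 = 0.992511
d₂ = d₁ − σ√T = 0.992511 − 0.508703 = 0.483808
e^{−rT} = e^{−0.0297·2.3407} = 0.932843
N(−d₁) = 0.160474,  N(−d₂) = 0.314261
Put price V = K·e^{−rT}·N(−d₂) − S·N(−d₁) = 45.984468 − 34.182587 = 11.801881
Δ = −N(−d₁) = -0.160474

price = 11.801881
Δ = -0.160474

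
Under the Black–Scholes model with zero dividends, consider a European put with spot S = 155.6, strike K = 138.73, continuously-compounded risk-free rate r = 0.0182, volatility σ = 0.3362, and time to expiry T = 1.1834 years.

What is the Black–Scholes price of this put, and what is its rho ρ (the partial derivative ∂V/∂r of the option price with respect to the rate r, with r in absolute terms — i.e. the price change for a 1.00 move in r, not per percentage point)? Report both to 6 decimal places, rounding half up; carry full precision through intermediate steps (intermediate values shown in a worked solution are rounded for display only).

price = 12.658013
ρ = -68.243810

σ√T = 0.3362·√1.1834 = 0.365732
d₁ = (ln(S/K) + (r+σ²/2)T) / (σ√T) = (ln(155.6/138.73) + (0.0182+0.3362²/2)·1.1834) / 0.365732 = (0.114759 + 0.088418) / 0.365732 = 0.555535
d₂ = d₁ − σ√T = 0.555535 − 0.365732 = 0.189802
e^{−rT} = e^{−0.0182·1.1834} = 0.978692
N(−d₁) = 0.289265,  N(−d₂) = 0.424732
Put price V = K·e^{−rT}·N(−d₂) − S·N(−d₁) = 57.667576 − 45.009564 = 12.658013
ρ = −K·T·e^{−rT}·N(−d₂) = -68.243810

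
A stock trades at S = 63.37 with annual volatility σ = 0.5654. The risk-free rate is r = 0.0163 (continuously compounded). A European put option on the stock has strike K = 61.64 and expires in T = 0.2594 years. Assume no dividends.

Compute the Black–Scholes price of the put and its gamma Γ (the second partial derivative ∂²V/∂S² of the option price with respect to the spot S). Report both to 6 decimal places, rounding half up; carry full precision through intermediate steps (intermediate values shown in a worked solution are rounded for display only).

σ√T = 0.5654·√0.2594 = 0.287966
d₁ = (ln(S/K) + (r+σ²/2)T) / (σ√T) = (ln(63.37/61.64) + (0.0163+0.5654²/2)·0.2594) / 0.287966 = (0.027680 + 0.045690) / 0.287966 = 0.254787
d₂ = d₁ − σ√T = 0.254787 − 0.287966 = -0.033179
e^{−rT} = e^{−0.0163·0.2594} = 0.995781
N(−d₁) = 0.399444,  N(−d₂) = 0.513234
Put price V = K·e^{−rT}·N(−d₂) − S·N(−d₁) = 31.502263 − 25.312756 = 6.189507
φ(d₁) = (1/√(2π))·e^{−d₁²/2} = 0.386201
Γ = φ(d₁) / (S·σ·√T) = 0.021164

price = 6.189507
Γ = 0.021164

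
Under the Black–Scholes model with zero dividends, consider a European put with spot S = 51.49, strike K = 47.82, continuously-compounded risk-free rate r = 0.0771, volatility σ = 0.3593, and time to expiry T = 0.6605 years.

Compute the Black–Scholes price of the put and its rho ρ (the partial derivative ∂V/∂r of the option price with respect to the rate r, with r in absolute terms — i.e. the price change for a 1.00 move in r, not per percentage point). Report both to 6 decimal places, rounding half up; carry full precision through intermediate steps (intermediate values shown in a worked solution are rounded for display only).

price = 3.106401
ρ = -11.680147

σ√T = 0.3593·√0.6605 = 0.292007
d₁ = (ln(S/K) + (r+σ²/2)T) / (σ√T) = (ln(51.49/47.82) + (0.0771+0.3593²/2)·0.6605) / 0.292007 = (0.073944 + 0.093559) / 0.292007 = 0.573624
d₂ = d₁ − σ√T = 0.573624 − 0.292007 = 0.281617
e^{−rT} = e^{−0.0771·0.6605} = 0.950350
N(−d₁) = 0.283111,  N(−d₂) = 0.389119
Put price V = K·e^{−rT}·N(−d₂) − S·N(−d₁) = 17.683796 − 14.577395 = 3.106401
ρ = −K·T·e^{−rT}·N(−d₂) = -11.680147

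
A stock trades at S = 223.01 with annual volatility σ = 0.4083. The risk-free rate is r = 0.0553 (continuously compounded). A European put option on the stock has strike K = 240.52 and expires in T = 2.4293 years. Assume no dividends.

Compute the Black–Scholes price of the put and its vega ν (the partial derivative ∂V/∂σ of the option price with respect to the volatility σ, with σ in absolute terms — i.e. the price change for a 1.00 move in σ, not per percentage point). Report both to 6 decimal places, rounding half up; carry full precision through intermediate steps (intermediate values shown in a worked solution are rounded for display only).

σ√T = 0.4083·√2.4293 = 0.636385
d₁ = (ln(S/K) + (r+σ²/2)T) / (σ√T) = (ln(223.01/240.52) + (0.0553+0.4083²/2)·2.4293) / 0.636385 = (-0.075587 + 0.336833) / 0.636385 = 0.410517
d₂ = d₁ − σ√T = 0.410517 − 0.636385 = -0.225868
e^{−rT} = e^{−0.0553·2.4293} = 0.874293
N(−d₁) = 0.340714,  N(−d₂) = 0.589348
Put price V = K·e^{−rT}·N(−d₂) − S·N(−d₁) = 123.930972 − 75.982522 = 47.948451
φ(d₁) = (1/√(2π))·e^{−d₁²/2} = 0.366704
ν = S·φ(d₁)·√T = 127.461929

price = 47.948451
ν = 127.461929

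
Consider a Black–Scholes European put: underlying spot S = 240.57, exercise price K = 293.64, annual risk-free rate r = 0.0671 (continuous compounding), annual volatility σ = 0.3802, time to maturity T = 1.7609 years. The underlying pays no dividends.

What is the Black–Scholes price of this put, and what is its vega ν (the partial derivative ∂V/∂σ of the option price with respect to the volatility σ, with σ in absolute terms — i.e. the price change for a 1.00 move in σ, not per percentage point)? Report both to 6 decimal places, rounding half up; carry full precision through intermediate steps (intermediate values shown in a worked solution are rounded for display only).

price = 60.742187
ν = 126.825667

σ√T = 0.3802·√1.7609 = 0.504521
d₁ = (ln(S/K) + (r+σ²/2)T) / (σ√T) = (ln(240.57/293.64) + (0.0671+0.3802²/2)·1.7609) / 0.504521 = (-0.199343 + 0.245427) / 0.504521 = 0.091342
d₂ = d₁ − σ√T = 0.091342 − 0.504521 = -0.413180
e^{−rT} = e^{−0.0671·1.7609} = 0.888557
N(−d₁) = 0.463611,  N(−d₂) = 0.660262
Put price V = K·e^{−rT}·N(−d₂) − S·N(−d₁) = 172.272978 − 111.530791 = 60.742187
φ(d₁) = (1/√(2π))·e^{−d₁²/2} = 0.397281
ν = S·φ(d₁)·√T = 126.825667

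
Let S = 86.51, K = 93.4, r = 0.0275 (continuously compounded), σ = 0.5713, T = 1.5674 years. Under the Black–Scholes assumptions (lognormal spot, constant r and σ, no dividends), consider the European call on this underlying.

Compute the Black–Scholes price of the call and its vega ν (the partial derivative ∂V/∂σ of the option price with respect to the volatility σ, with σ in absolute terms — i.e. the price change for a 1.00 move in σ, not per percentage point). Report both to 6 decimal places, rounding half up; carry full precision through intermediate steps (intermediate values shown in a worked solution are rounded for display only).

σ√T = 0.5713·√1.5674 = 0.715244
d₁ = (ln(S/K) + (r+σ²/2)T) / (σ√T) = (ln(86.51/93.4) + (0.0275+0.5713²/2)·1.5674) / 0.715244 = (-0.076631 + 0.298890) / 0.715244 = 0.310746
d₂ = d₁ − σ√T = 0.310746 − 0.715244 = -0.404498
e^{−rT} = e^{−0.0275·1.5674} = 0.957812
N(d₁) = 0.622003,  N(d₂) = 0.342923
Call price V = S·N(d₁) − K·e^{−rT}·N(d₂) = 53.809487 − 30.677800 = 23.131686
φ(d₁) = (1/√(2π))·e^{−d₁²/2} = 0.380138
ν = S·φ(d₁)·√T = 41.171616

price = 23.131686
ν = 41.171616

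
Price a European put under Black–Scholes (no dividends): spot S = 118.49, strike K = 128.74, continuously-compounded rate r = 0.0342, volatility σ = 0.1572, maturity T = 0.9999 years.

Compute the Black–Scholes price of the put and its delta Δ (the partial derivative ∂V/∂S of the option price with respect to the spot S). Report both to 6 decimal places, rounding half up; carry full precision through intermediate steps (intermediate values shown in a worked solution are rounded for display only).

price = 10.931848
Δ = -0.591599

σ√T = 0.1572·√0.9999 = 0.157192
d₁ = (ln(S/K) + (r+σ²/2)T) / (σ√T) = (ln(118.49/128.74) + (0.0342+0.1572²/2)·0.9999) / 0.157192 = (-0.082966 + 0.046551) / 0.157192 = -0.231659
d₂ = d₁ − σ√T = -0.231659 − 0.157192 = -0.388852
e^{−rT} = e^{−0.0342·0.9999} = 0.966382
N(−d₁) = 0.591599,  N(−d₂) = 0.651307
Put price V = K·e^{−rT}·N(−d₂) − S·N(−d₁) = 81.030379 − 70.098531 = 10.931848
Δ = −N(−d₁) = -0.591599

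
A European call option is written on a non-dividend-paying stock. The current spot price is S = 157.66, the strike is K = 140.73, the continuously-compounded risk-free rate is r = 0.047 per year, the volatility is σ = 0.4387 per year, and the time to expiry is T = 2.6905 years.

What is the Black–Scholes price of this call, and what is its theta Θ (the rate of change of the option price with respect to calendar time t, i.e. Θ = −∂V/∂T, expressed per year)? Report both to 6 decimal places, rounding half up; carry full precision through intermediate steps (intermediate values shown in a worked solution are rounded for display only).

σ√T = 0.4387·√2.6905 = 0.719588
d₁ = (ln(S/K) + (r+σ²/2)T) / (σ√T) = (ln(157.66/140.73) + (0.047+0.4387²/2)·2.6905) / 0.719588 = (0.113598 + 0.385357) / 0.719588 = 0.693389
d₂ = d₁ − σ√T = 0.693389 − 0.719588 = -0.026199
e^{−rT} = e^{−0.047·2.6905} = 0.881215
N(d₁) = 0.755967,  N(d₂) = 0.489549
Call price V = S·N(d₁) − K·e^{−rT}·N(d₂) = 119.185814 − 60.710672 = 58.475141
φ(d₁) = (1/√(2π))·e^{−d₁²/2} = 0.313695
Θ = −S·φ(d₁)·σ/(2√T) − r·K·e^{−rT}·N(d₂) = −6.613796 − 2.853402 = -9.467197

price = 58.475141
Θ = -9.467197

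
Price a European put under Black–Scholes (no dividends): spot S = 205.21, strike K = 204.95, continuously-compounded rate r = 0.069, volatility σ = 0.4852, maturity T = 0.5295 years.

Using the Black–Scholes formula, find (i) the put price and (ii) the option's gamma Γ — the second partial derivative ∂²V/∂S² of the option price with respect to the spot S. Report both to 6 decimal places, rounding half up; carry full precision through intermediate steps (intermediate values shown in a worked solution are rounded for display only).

σ√T = 0.4852·√0.5295 = 0.353064
d₁ = (ln(S/K) + (r+σ²/2)T) / (σ√T) = (ln(205.21/204.95) + (0.069+0.4852²/2)·0.5295) / 0.353064 = (0.001268 + 0.098863) / 0.353064 = 0.283604
d₂ = d₁ − σ√T = 0.283604 − 0.353064 = -0.069460
e^{−rT} = e^{−0.069·0.5295} = 0.964124
N(−d₁) = 0.388357,  N(−d₂) = 0.527688
Put price V = K·e^{−rT}·N(−d₂) − S·N(−d₁) = 104.269727 − 79.694716 = 24.575011
φ(d₁) = (1/√(2π))·e^{−d₁²/2} = 0.383217
Γ = φ(d₁) / (S·σ·√T) = 0.005289

price = 24.575011
Γ = 0.005289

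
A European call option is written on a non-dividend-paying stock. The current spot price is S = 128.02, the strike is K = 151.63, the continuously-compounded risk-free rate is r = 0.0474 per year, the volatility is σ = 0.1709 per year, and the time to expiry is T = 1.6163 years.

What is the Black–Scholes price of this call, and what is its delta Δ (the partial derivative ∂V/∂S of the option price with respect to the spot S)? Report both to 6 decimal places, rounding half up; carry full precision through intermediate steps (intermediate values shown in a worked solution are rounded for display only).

price = 6.433762
Δ = 0.375333

σ√T = 0.1709·√1.6163 = 0.217272
d₁ = (ln(S/K) + (r+σ²/2)T) / (σ√T) = (ln(128.02/151.63) + (0.0474+0.1709²/2)·1.6163) / 0.217272 = (-0.169257 + 0.100216) / 0.217272 = -0.317762
d₂ = d₁ − σ√T = -0.317762 − 0.217272 = -0.535034
e^{−rT} = e^{−0.0474·1.6163} = 0.926249
N(d₁) = 0.375333,  N(d₂) = 0.296313
Call price V = S·N(d₁) − K·e^{−rT}·N(d₂) = 48.050083 − 41.616321 = 6.433762
Δ = N(d₁) = 0.375333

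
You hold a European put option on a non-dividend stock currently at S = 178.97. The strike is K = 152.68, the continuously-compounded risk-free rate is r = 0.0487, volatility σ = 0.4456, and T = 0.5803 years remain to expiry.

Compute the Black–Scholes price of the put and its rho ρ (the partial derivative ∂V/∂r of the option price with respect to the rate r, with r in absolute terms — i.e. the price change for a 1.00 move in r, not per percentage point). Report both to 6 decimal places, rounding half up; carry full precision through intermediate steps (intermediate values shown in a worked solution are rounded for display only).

σ√T = 0.4456·√0.5803 = 0.339447
d₁ = (ln(S/K) + (r+σ²/2)T) / (σ√T) = (ln(178.97/152.68) + (0.0487+0.4456²/2)·0.5803) / 0.339447 = (0.158874 + 0.085873) / 0.339447 = 0.721016
d₂ = d₁ − σ√T = 0.721016 − 0.339447 = 0.381570
e^{−rT} = e^{−0.0487·0.5803} = 0.972135
N(−d₁) = 0.235450,  N(−d₂) = 0.351390
Put price V = K·e^{−rT}·N(−d₂) − S·N(−d₁) = 52.155296 − 42.138434 = 10.016862
ρ = −K·T·e^{−rT}·N(−d₂) = -30.265718

price = 10.016862
ρ = -30.265718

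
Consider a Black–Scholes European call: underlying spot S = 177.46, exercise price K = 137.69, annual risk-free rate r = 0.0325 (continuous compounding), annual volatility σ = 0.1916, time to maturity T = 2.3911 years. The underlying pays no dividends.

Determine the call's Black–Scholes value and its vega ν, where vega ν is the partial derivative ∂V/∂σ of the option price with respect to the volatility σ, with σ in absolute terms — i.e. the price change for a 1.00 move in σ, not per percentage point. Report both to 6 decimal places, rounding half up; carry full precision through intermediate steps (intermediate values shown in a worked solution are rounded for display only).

σ√T = 0.1916·√2.3911 = 0.296275
d₁ = (ln(S/K) + (r+σ²/2)T) / (σ√T) = (ln(177.46/137.69) + (0.0325+0.1916²/2)·2.3911) / 0.296275 = (0.253740 + 0.121600) / 0.296275 = 1.266867
d₂ = d₁ − σ√T = 1.266867 − 0.296275 = 0.970593
e^{−rT} = e^{−0.0325·2.3911} = 0.925232
N(d₁) = 0.897399,  N(d₂) = 0.834124
Call price V = S·N(d₁) − K·e^{−rT}·N(d₂) = 159.252355 − 106.263440 = 52.988915
φ(d₁) = (1/√(2π))·e^{−d₁²/2} = 0.178813
ν = S·φ(d₁)·√T = 49.068010

price = 52.988915
ν = 49.068010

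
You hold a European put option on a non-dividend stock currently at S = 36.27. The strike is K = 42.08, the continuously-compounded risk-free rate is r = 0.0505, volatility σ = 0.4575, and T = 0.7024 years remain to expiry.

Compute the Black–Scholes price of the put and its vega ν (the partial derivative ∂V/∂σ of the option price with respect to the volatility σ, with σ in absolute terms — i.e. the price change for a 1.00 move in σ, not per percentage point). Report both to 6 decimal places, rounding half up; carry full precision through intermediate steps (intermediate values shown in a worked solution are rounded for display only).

σ√T = 0.4575·√0.7024 = 0.383428
d₁ = (ln(S/K) + (r+σ²/2)T) / (σ√T) = (ln(36.27/42.08) + (0.0505+0.4575²/2)·0.7024) / 0.383428 = (-0.148582 + 0.108980) / 0.383428 = -0.103284
d₂ = d₁ − σ√T = -0.103284 − 0.383428 = -0.486712
e^{−rT} = e^{−0.0505·0.7024} = 0.965151
N(−d₁) = 0.541131,  N(−d₂) = 0.686769
Put price V = K·e^{−rT}·N(−d₂) − S·N(−d₁) = 27.892106 − 19.626834 = 8.265272
φ(d₁) = (1/√(2π))·e^{−d₁²/2} = 0.396820
ν = S·φ(d₁)·√T = 12.062392

price = 8.265272
ν = 12.062392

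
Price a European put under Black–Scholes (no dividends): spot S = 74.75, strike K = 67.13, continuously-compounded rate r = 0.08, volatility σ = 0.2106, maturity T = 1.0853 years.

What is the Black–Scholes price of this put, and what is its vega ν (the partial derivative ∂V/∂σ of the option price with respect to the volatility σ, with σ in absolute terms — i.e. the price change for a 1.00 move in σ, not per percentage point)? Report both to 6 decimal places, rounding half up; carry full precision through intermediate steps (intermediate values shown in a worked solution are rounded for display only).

price = 1.528244
ν = 18.927832

σ√T = 0.2106·√1.0853 = 0.219398
d₁ = (ln(S/K) + (r+σ²/2)T) / (σ√T) = (ln(74.75/67.13) + (0.08+0.2106²/2)·1.0853) / 0.219398 = (0.107518 + 0.110892) / 0.219398 = 0.995495
d₂ = d₁ − σ√T = 0.995495 − 0.219398 = 0.776097
e^{−rT} = e^{−0.08·1.0853} = 0.916838
N(−d₁) = 0.159748,  N(−d₂) = 0.218846
Put price V = K·e^{−rT}·N(−d₂) − S·N(−d₁) = 13.469386 − 11.941142 = 1.528244
φ(d₁) = (1/√(2π))·e^{−d₁²/2} = 0.243061
ν = S·φ(d₁)·√T = 18.927832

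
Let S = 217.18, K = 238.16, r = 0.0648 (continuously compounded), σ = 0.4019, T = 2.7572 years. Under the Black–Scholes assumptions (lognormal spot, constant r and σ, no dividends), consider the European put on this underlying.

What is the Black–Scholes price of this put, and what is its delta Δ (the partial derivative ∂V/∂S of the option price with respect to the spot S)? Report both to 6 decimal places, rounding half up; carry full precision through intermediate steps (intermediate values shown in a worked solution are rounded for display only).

σ√T = 0.4019·√2.7572 = 0.667348
d₁ = (ln(S/K) + (r+σ²/2)T) / (σ√T) = (ln(217.18/238.16) + (0.0648+0.4019²/2)·2.7572) / 0.667348 = (-0.092216 + 0.401343) / 0.667348 = 0.463217
d₂ = d₁ − σ√T = 0.463217 − 0.667348 = -0.204131
e^{−rT} = e^{−0.0648·2.7572} = 0.836385
N(−d₁) = 0.321604,  N(−d₂) = 0.580874
Put price V = K·e^{−rT}·N(−d₂) − S·N(−d₁) = 115.706319 − 69.846045 = 45.860274
Δ = −N(−d₁) = -0.321604

price = 45.860274
Δ = -0.321604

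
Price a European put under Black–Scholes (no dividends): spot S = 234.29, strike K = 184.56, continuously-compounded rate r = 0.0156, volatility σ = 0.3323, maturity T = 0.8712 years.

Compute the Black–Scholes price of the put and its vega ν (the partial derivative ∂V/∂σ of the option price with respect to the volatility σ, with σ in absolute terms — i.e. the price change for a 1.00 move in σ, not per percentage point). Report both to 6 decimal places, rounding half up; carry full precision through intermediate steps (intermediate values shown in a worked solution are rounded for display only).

σ√T = 0.3323·√0.8712 = 0.310162
d₁ = (ln(S/K) + (r+σ²/2)T) / (σ√T) = (ln(234.29/184.56) + (0.0156+0.3323²/2)·0.8712) / 0.310162 = (0.238585 + 0.061691) / 0.310162 = 0.968125
d₂ = d₁ − σ√T = 0.968125 − 0.310162 = 0.657963
e^{−rT} = e^{−0.0156·0.8712} = 0.986501
N(−d₁) = 0.166491,  N(−d₂) = 0.255281
Put price V = K·e^{−rT}·N(−d₂) − S·N(−d₁) = 46.478673 − 39.007152 = 7.471521
φ(d₁) = (1/√(2π))·e^{−d₁²/2} = 0.249681
ν = S·φ(d₁)·√T = 54.600660

price = 7.471521
ν = 54.600660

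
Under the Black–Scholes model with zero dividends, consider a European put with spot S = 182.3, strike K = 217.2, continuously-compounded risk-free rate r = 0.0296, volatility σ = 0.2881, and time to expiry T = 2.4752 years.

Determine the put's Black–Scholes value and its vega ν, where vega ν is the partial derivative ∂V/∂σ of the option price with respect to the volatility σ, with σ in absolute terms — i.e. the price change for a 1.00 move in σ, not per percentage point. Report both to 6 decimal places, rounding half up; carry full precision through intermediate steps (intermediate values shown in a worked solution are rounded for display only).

price = 45.066183
ν = 114.419795

σ√T = 0.2881·√2.4752 = 0.453261
d₁ = (ln(S/K) + (r+σ²/2)T) / (σ√T) = (ln(182.3/217.2) + (0.0296+0.2881²/2)·2.4752) / 0.453261 = (-0.175165 + 0.175989) / 0.453261 = 0.001818
d₂ = d₁ − σ√T = 0.001818 − 0.453261 = -0.451444
e^{−rT} = e^{−0.0296·2.4752} = 0.929354
N(−d₁) = 0.499275,  N(−d₂) = 0.674165
Put price V = K·e^{−rT}·N(−d₂) − S·N(−d₁) = 136.084001 − 91.017818 = 45.066183
φ(d₁) = (1/√(2π))·e^{−d₁²/2} = 0.398942
ν = S·φ(d₁)·√T = 114.419795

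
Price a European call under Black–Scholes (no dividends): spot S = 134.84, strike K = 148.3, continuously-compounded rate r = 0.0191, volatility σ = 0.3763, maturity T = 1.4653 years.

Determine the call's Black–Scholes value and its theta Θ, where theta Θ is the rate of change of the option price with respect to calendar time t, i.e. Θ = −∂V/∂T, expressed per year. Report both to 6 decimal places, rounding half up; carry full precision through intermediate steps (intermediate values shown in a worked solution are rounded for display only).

price = 20.721398
Θ = -9.308672

σ√T = 0.3763·√1.4653 = 0.455510
d₁ = (ln(S/K) + (r+σ²/2)T) / (σ√T) = (ln(134.84/148.3) + (0.0191+0.3763²/2)·1.4653) / 0.455510 = (-0.095148 + 0.131732) / 0.455510 = 0.080313
d₂ = d₁ − σ√T = 0.080313 − 0.455510 = -0.375197
e^{−rT} = e^{−0.0191·1.4653} = 0.972401
N(d₁) = 0.532006,  N(d₂) = 0.353757
Call price V = S·N(d₁) − K·e^{−rT}·N(d₂) = 71.735669 − 51.014271 = 20.721398
φ(d₁) = (1/√(2π))·e^{−d₁²/2} = 0.397658
Θ = −S·φ(d₁)·σ/(2√T) − r·K·e^{−rT}·N(d₂) = −8.334300 − 0.974373 = -9.308672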